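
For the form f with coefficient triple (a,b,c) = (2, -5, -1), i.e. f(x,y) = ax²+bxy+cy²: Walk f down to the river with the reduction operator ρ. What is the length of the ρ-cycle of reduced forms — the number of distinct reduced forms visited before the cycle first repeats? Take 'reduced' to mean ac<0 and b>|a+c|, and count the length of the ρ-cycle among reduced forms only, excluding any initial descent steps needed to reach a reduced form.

D = 33, ⌊√D⌋ = 5
descent: ρ → (-1,5,2)  [lands on river]
river: ρ → (2,3,-3)
river: ρ → (-3,3,2)
river: ρ → (2,5,-1)
ρ-cycle length = 4 (tail of 1 descent step not counted)

4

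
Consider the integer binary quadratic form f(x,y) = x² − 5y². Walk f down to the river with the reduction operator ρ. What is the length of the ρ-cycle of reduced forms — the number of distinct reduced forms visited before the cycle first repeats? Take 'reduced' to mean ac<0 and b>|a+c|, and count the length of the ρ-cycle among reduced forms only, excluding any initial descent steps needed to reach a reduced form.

D = 20, ⌊√D⌋ = 4
descent: ρ → (-5,0,1)
descent: ρ → (1,4,-1)  [lands on river]
river: ρ → (-1,4,1)
ρ-cycle length = 2 (tail of 2 descent steps not counted)

2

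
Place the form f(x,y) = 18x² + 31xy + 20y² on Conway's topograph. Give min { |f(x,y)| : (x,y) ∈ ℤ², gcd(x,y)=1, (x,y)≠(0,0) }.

translate: b→-5 (≡31 mod 36), so (18,31,20)→(18,-5,7)
flip: (18,-5,7)→(7,5,18)
reduced (well bottom): (7,5,18) with a≤c, −a<b≤a
well minimum = a = 7

7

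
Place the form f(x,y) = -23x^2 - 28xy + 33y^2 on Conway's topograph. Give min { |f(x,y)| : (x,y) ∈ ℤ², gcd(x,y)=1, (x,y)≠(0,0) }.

descent: ρ → (33,28,-23)  [lands on river]
river: ρ → (-23,18,38)
river: ρ → (38,58,-3)
river: ρ → (-3,56,57)
river: ρ → (57,58,-2)
river: ρ → (-2,58,57)
river: ρ → (57,56,-3)
river: ρ → (-3,58,38)
river: ρ → (38,18,-23)
river: ρ → (-23,28,33)
river: ρ → (33,38,-18)
river: ρ → (-18,34,37)
river: ρ → (37,40,-15)
river: ρ → (-15,50,22)
river: ρ → (22,38,-27)
river: ρ → (-27,16,33)
river: ρ → (33,50,-10)
river: ρ → (-10,50,33)
river: ρ → (33,16,-27)
river: ρ → (-27,38,22)
river: ρ → (22,50,-15)
river: ρ → (-15,40,37)
river: ρ → (37,34,-18)
river: ρ → (-18,38,33)
closes: descent 1, river 24
min |a| on river = 2

2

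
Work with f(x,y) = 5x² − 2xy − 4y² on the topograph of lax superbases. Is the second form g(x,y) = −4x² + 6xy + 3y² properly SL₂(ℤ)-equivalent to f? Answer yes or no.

D₁ = 84, D₂ = 84
river cycle of f (length 6): (-4, 2, 5), (5, 8, -1), (-1, 8, 5), (5, 2, -4), (-4, 6, 3), (3, 6, -4)
river cycle of g (length 6): (3, 6, -4), (-4, 2, 5), (5, 8, -1), (-1, 8, 5), (5, 2, -4), (-4, 6, 3)
cycles coincide ⇒ equivalent

yes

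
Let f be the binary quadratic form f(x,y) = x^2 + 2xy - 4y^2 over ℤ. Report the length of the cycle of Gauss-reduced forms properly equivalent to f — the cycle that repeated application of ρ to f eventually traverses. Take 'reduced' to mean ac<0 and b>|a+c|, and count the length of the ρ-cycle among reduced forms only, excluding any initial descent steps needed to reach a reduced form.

D = 20, ⌊√D⌋ = 4
descent: ρ → (-4,-2,1)
descent: ρ → (1,4,-1)  [lands on river]
river: ρ → (-1,4,1)
ρ-cycle length = 2 (tail of 2 descent steps not counted)

2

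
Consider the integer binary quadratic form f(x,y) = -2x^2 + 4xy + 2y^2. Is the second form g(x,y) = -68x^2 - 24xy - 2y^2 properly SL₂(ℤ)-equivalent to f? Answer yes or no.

D₁ = 32, D₂ = 32
river cycle of f (length 2): (2, 4, -2), (-2, 4, 2)
river cycle of g (length 2): (-2, 4, 2), (2, 4, -2)
cycles coincide ⇒ equivalent

yes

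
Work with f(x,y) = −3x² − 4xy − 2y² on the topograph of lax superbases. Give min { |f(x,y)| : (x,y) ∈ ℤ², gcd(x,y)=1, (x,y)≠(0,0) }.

translate: b→-2 (≡4 mod 6), so (3,4,2)→(3,-2,1)
flip: (3,-2,1)→(1,2,3)
translate: b→0 (≡2 mod 2), so (1,2,3)→(1,0,2)
reduced (well bottom): (1,0,2) with a≤c, −a<b≤a
well minimum |f| = |-1| = 1 (negative-definite)

1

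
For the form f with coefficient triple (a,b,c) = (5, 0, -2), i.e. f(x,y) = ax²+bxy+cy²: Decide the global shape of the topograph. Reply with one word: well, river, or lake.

D = b²−4ac = 0² − 4·5·(-2) = 40
D > 0 non-square ⇒ indefinite ⇒ periodic river

river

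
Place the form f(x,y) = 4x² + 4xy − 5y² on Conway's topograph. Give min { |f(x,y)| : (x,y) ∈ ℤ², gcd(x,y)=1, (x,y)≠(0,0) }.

river: ρ → (-5,6,3)
river: ρ → (3,6,-5)
river: ρ → (-5,4,4)
river: ρ → (4,4,-5)
closes: descent 0, river 4
min |a| on river = 3

3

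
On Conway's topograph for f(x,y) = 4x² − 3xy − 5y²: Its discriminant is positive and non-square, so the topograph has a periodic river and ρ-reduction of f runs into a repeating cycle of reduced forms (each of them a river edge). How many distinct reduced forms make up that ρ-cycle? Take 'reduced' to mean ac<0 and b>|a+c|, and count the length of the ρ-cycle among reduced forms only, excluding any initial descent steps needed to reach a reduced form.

D = 89, ⌊√D⌋ = 9
descent: ρ → (-5,3,4)  [lands on river]
river: ρ → (4,5,-4)
river: ρ → (-4,3,5)
river: ρ → (5,7,-2)
river: ρ → (-2,9,1)
river: ρ → (1,9,-2)
river: ρ → (-2,7,5)
river: ρ → (5,3,-4)
river: ρ → (-4,5,4)
river: ρ → (4,3,-5)
river: ρ → (-5,7,2)
river: ρ → (2,9,-1)
river: ρ → (-1,9,2)
river: ρ → (2,7,-5)
ρ-cycle length = 14 (tail of 1 descent step not counted)

14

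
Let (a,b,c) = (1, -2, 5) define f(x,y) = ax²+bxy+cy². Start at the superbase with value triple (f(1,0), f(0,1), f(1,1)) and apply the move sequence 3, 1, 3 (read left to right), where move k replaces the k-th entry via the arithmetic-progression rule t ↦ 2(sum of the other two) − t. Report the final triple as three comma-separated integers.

start (1,5,4) = (f(1,0),f(0,1),f(1,1))
replace slot 3: 2·(1+5) − 4 = 8 → (1,5,8)
replace slot 1: 2·(5+8) − 1 = 25 → (25,5,8)
replace slot 3: 2·(25+5) − 8 = 52 → (25,5,52)

25,5,52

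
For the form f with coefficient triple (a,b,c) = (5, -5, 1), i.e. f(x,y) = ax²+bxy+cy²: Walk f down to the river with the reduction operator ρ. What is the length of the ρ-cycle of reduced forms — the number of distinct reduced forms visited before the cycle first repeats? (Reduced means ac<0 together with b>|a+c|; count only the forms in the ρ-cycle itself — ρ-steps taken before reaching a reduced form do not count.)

D = 5, ⌊√D⌋ = 2
descent: ρ → (1,1,-1)  [lands on river]
river: ρ → (-1,1,1)
ρ-cycle length = 2 (tail of 1 descent step not counted)

2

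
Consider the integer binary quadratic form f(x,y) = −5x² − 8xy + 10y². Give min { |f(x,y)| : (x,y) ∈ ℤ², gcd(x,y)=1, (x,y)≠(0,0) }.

descent: ρ → (10,8,-5)  [lands on river]
river: ρ → (-5,12,6)
river: ρ → (6,12,-5)
river: ρ → (-5,8,10)
river: ρ → (10,12,-3)
river: ρ → (-3,12,10)
closes: descent 1, river 6
min |a| on river = 3

3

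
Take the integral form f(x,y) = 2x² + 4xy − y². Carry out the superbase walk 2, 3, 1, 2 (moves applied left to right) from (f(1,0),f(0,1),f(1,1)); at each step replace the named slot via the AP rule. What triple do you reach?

start (2,-1,5) = (f(1,0),f(0,1),f(1,1))
replace slot 2: 2·(2+5) − (-1) = 15 → (2,15,5)
replace slot 3: 2·(2+15) − 5 = 29 → (2,15,29)
replace slot 1: 2·(15+29) − 2 = 86 → (86,15,29)
replace slot 2: 2·(86+29) − 15 = 215 → (86,215,29)

86,215,29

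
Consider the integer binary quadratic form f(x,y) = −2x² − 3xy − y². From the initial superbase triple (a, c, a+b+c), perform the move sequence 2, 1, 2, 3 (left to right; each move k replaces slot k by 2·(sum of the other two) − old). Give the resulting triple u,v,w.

start (-2,-1,-6) = (f(1,0),f(0,1),f(1,1))
replace slot 2: 2·((-2)+(-6)) − (-1) = -15 → (-2,-15,-6)
replace slot 1: 2·((-15)+(-6)) − (-2) = -40 → (-40,-15,-6)
replace slot 2: 2·((-40)+(-6)) − (-15) = -77 → (-40,-77,-6)
replace slot 3: 2·((-40)+(-77)) − (-6) = -228 → (-40,-77,-228)

-40,-77,-228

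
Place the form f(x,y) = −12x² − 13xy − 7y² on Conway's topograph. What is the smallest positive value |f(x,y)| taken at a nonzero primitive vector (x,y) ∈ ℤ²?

translate: b→-11 (≡13 mod 24), so (12,13,7)→(12,-11,6)
flip: (12,-11,6)→(6,11,12)
translate: b→-1 (≡11 mod 12), so (6,11,12)→(6,-1,7)
reduced (well bottom): (6,-1,7) with a≤c, −a<b≤a
well minimum |f| = |-6| = 6 (negative-definite)

6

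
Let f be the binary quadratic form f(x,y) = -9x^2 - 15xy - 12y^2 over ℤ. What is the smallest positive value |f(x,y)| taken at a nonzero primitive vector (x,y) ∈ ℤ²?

translate: b→-3 (≡15 mod 18), so (9,15,12)→(9,-3,6)
flip: (9,-3,6)→(6,3,9)
reduced (well bottom): (6,3,9) with a≤c, −a<b≤a
well minimum |f| = |-6| = 6 (negative-definite)

6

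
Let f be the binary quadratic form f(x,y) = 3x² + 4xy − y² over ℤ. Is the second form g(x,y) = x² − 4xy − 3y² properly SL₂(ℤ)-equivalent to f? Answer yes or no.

D₁ = 28, D₂ = 28
river cycle of f (length 4): (-1, 4, 3), (3, 2, -2), (-2, 2, 3), (3, 4, -1)
river cycle of g (length 4): (-3, 4, 1), (1, 4, -3), (-3, 2, 2), (2, 2, -3)
cycles differ ⇒ inequivalent

no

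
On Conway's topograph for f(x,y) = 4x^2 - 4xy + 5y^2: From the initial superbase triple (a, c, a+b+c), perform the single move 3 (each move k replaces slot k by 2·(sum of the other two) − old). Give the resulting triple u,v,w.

start (4,5,5) = (f(1,0),f(0,1),f(1,1))
replace slot 3: 2·(4+5) − 5 = 13 → (4,5,13)

4,5,13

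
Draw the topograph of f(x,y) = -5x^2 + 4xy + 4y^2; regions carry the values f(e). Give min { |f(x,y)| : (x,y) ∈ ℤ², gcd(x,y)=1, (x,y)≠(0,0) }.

river: ρ → (4,4,-5)
river: ρ → (-5,6,3)
river: ρ → (3,6,-5)
river: ρ → (-5,4,4)
closes: descent 0, river 4
min |a| on river = 3

3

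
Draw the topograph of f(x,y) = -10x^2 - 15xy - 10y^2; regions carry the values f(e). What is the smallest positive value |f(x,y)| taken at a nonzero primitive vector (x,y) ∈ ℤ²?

translate: b→-5 (≡15 mod 20), so (10,15,10)→(10,-5,5)
flip: (10,-5,5)→(5,5,10)
reduced (well bottom): (5,5,10) with a≤c, −a<b≤a
well minimum |f| = |-5| = 5 (negative-definite)

5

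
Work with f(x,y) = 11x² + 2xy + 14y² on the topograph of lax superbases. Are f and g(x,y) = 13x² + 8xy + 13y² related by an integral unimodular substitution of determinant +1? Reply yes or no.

D₁ = -612, D₂ = -612
f: reduced (well bottom): (11,2,14) with a≤c, −a<b≤a
g: reduced (well bottom): (13,8,13) with a≤c, −a<b≤a
reduced forms (11, 2, 14) vs (13, 8, 13) ⇒ inequivalent

no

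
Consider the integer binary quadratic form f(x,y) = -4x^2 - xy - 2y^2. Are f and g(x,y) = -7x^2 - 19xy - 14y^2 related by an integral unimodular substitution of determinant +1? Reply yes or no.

D₁ = -31, D₂ = -31
f is negative-definite; reduce −f:
−f: flip: (4,1,2)→(2,-1,4)
−f: reduced (well bottom): (2,-1,4) with a≤c, −a<b≤a
flip sign back: reduced form of f is (-2,1,-4)
g is negative-definite; reduce −g:
−g: translate: b→5 (≡19 mod 14), so (7,19,14)→(7,5,2)
−g: flip: (7,5,2)→(2,-5,7)
−g: translate: b→-1 (≡-5 mod 4), so (2,-5,7)→(2,-1,4)
−g: reduced (well bottom): (2,-1,4) with a≤c, −a<b≤a
flip sign back: reduced form of g is (-2,1,-4)
reduced forms (-2, 1, -4) vs (-2, 1, -4) ⇒ equivalent

yes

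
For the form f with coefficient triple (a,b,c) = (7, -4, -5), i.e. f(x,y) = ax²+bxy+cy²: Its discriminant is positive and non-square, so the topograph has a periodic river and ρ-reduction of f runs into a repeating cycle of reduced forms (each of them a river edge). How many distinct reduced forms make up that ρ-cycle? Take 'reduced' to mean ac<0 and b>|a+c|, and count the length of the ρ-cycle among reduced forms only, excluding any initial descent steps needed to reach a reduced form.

D = 156, ⌊√D⌋ = 12
descent: ρ → (-5,4,7)  [lands on river]
river: ρ → (7,10,-2)
river: ρ → (-2,10,7)
river: ρ → (7,4,-5)
river: ρ → (-5,6,6)
river: ρ → (6,6,-5)
ρ-cycle length = 6 (tail of 1 descent step not counted)

6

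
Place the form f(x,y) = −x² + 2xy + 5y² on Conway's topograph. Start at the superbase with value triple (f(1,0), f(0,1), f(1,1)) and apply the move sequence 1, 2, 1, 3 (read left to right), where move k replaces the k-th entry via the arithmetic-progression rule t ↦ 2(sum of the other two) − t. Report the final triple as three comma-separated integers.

start (-1,5,6) = (f(1,0),f(0,1),f(1,1))
replace slot 1: 2·(5+6) − (-1) = 23 → (23,5,6)
replace slot 2: 2·(23+6) − 5 = 53 → (23,53,6)
replace slot 1: 2·(53+6) − 23 = 95 → (95,53,6)
replace slot 3: 2·(95+53) − 6 = 290 → (95,53,290)

95,53,290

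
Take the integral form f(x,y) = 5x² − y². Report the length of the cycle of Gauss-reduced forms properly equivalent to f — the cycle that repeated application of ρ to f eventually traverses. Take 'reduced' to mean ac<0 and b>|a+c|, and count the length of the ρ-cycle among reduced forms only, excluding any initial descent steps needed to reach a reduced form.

D = 20, ⌊√D⌋ = 4
descent: ρ → (-1,4,1)  [lands on river]
river: ρ → (1,4,-1)
ρ-cycle length = 2 (tail of 1 descent step not counted)

2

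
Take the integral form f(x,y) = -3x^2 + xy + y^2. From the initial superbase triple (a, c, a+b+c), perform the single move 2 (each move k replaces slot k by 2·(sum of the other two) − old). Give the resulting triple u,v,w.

start (-3,1,-1) = (f(1,0),f(0,1),f(1,1))
replace slot 2: 2·((-3)+(-1)) − 1 = -9 → (-3,-9,-1)

-3,-9,-1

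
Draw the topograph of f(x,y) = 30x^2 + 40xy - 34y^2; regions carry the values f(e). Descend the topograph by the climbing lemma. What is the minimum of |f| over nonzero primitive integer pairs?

river: ρ → (-34,28,36)
river: ρ → (36,44,-26)
river: ρ → (-26,60,20)
river: ρ → (20,60,-26)
river: ρ → (-26,44,36)
river: ρ → (36,28,-34)
river: ρ → (-34,40,30)
river: ρ → (30,20,-44)
river: ρ → (-44,68,6)
river: ρ → (6,64,-66)
river: ρ → (-66,68,4)
river: ρ → (4,68,-66)
river: ρ → (-66,64,6)
river: ρ → (6,68,-44)
river: ρ → (-44,20,30)
river: ρ → (30,40,-34)
closes: descent 0, river 16
min |a| on river = 4

4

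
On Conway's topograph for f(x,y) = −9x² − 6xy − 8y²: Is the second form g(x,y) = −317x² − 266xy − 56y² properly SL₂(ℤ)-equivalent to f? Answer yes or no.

D₁ = -252, D₂ = -252
f is negative-definite; reduce −f:
−f: flip: (9,6,8)→(8,-6,9)
−f: reduced (well bottom): (8,-6,9) with a≤c, −a<b≤a
flip sign back: reduced form of f is (-8,6,-9)
g is negative-definite; reduce −g:
−g: flip: (317,266,56)→(56,-266,317)
−g: translate: b→-42 (≡-266 mod 112), so (56,-266,317)→(56,-42,9)
−g: flip: (56,-42,9)→(9,42,56)
−g: translate: b→6 (≡42 mod 18), so (9,42,56)→(9,6,8)
−g: flip: (9,6,8)→(8,-6,9)
−g: reduced (well bottom): (8,-6,9) with a≤c, −a<b≤a
flip sign back: reduced form of g is (-8,6,-9)
reduced forms (-8, 6, -9) vs (-8, 6, -9) ⇒ equivalent

yes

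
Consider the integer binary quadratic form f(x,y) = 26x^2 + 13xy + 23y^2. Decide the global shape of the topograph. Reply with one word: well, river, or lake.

D = b²−4ac = 13² − 4·26·23 = -2223
D < 0 ⇒ definite ⇒ every region one sign ⇒ single well

well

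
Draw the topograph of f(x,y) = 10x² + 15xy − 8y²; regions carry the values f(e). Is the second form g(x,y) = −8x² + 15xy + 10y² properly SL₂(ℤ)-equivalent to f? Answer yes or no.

D₁ = 545, D₂ = 545
river cycle of f (length 8): (-8, 17, 8), (8, 15, -10), (-10, 5, 13), (13, 21, -2), (-2, 23, 2), (2, 21, -13), (-13, 5, 10), (10, 15, -8)
river cycle of g (length 8): (10, 5, -13), (-13, 21, 2), (2, 23, -2), (-2, 21, 13), (13, 5, -10), (-10, 15, 8), (8, 17, -8), (-8, 15, 10)
cycles differ ⇒ inequivalent

no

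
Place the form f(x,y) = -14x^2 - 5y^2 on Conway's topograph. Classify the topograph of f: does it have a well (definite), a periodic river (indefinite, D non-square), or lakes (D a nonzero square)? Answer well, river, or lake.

D = b²−4ac = 0² − 4·(-14)·(-5) = -280
D < 0 ⇒ definite ⇒ every region one sign ⇒ single well

well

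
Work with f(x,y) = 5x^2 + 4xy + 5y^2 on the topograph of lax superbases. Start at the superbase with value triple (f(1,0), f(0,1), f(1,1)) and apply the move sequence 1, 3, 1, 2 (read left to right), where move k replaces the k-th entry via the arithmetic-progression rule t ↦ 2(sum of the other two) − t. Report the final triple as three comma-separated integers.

start (5,5,14) = (f(1,0),f(0,1),f(1,1))
replace slot 1: 2·(5+14) − 5 = 33 → (33,5,14)
replace slot 3: 2·(33+5) − 14 = 62 → (33,5,62)
replace slot 1: 2·(5+62) − 33 = 101 → (101,5,62)
replace slot 2: 2·(101+62) − 5 = 321 → (101,321,62)

101,321,62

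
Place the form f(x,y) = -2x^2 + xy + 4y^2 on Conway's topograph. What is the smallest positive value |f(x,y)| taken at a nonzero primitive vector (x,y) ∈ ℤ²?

descent: ρ → (4,-1,-2)
descent: ρ → (-2,5,1)  [lands on river]
river: ρ → (1,5,-2)
river: ρ → (-2,3,3)
river: ρ → (3,3,-2)
closes: descent 2, river 4
min |a| on river = 1

1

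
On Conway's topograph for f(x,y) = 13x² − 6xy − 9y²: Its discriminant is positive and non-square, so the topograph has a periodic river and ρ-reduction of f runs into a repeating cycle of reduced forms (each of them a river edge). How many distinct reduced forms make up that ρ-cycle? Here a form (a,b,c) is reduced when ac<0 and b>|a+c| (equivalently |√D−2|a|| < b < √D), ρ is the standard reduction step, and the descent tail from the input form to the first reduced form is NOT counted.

D = 504, ⌊√D⌋ = 22
descent: ρ → (-9,6,13)  [lands on river]
river: ρ → (13,20,-2)
river: ρ → (-2,20,13)
river: ρ → (13,6,-9)
river: ρ → (-9,12,10)
river: ρ → (10,8,-11)
river: ρ → (-11,14,7)
river: ρ → (7,14,-11)
river: ρ → (-11,8,10)
river: ρ → (10,12,-9)
ρ-cycle length = 10 (tail of 1 descent step not counted)

10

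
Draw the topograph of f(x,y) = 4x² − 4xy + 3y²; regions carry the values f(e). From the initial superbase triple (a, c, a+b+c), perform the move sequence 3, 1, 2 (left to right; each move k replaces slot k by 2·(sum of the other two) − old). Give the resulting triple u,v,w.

start (4,3,3) = (f(1,0),f(0,1),f(1,1))
replace slot 3: 2·(4+3) − 3 = 11 → (4,3,11)
replace slot 1: 2·(3+11) − 4 = 24 → (24,3,11)
replace slot 2: 2·(24+11) − 3 = 67 → (24,67,11)

24,67,11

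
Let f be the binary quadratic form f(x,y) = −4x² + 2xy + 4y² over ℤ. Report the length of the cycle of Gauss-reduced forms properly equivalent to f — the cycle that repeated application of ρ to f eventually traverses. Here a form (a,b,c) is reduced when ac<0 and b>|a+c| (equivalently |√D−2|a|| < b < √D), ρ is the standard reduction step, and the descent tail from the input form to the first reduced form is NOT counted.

D = 68, ⌊√D⌋ = 8
river: ρ → (4,6,-2)
river: ρ → (-2,6,4)
river: ρ → (4,2,-4)
river: ρ → (-4,6,2)
river: ρ → (2,6,-4)
river: ρ → (-4,2,4)
ρ-cycle length = 6 (tail of 0 descent steps not counted)

6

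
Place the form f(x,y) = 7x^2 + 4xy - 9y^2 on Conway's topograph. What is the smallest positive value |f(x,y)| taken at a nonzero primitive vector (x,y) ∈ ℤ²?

river: ρ → (-9,14,2)
river: ρ → (2,14,-9)
river: ρ → (-9,4,7)
river: ρ → (7,10,-6)
river: ρ → (-6,14,3)
river: ρ → (3,16,-1)
river: ρ → (-1,16,3)
river: ρ → (3,14,-6)
river: ρ → (-6,10,7)
river: ρ → (7,4,-9)
closes: descent 0, river 10
min |a| on river = 1

1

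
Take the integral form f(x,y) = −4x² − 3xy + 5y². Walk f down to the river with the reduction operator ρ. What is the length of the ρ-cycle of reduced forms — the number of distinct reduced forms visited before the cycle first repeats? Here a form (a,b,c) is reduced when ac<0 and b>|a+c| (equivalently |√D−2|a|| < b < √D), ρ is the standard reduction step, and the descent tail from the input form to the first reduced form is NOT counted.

D = 89, ⌊√D⌋ = 9
descent: ρ → (5,3,-4)  [lands on river]
river: ρ → (-4,5,4)
river: ρ → (4,3,-5)
river: ρ → (-5,7,2)
river: ρ → (2,9,-1)
river: ρ → (-1,9,2)
river: ρ → (2,7,-5)
river: ρ → (-5,3,4)
river: ρ → (4,5,-4)
river: ρ → (-4,3,5)
river: ρ → (5,7,-2)
river: ρ → (-2,9,1)
river: ρ → (1,9,-2)
river: ρ → (-2,7,5)
ρ-cycle length = 14 (tail of 1 descent step not counted)

14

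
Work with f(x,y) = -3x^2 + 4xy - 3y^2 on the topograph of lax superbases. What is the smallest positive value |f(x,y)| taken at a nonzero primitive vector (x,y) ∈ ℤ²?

translate: b→2 (≡-4 mod 6), so (3,-4,3)→(3,2,2)
flip: (3,2,2)→(2,-2,3)
translate: b→2 (≡-2 mod 4), so (2,-2,3)→(2,2,3)
reduced (well bottom): (2,2,3) with a≤c, −a<b≤a
well minimum |f| = |-2| = 2 (negative-definite)

2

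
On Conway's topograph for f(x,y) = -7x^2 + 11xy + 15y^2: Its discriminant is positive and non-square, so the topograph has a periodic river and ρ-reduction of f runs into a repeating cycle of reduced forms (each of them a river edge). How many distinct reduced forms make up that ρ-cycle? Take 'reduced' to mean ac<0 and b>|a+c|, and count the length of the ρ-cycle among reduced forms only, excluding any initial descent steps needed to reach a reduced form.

D = 541, ⌊√D⌋ = 23
river: ρ → (15,19,-3)
river: ρ → (-3,23,1)
river: ρ → (1,23,-3)
river: ρ → (-3,19,15)
river: ρ → (15,11,-7)
river: ρ → (-7,17,9)
river: ρ → (9,19,-5)
river: ρ → (-5,21,5)
river: ρ → (5,19,-9)
river: ρ → (-9,17,7)
river: ρ → (7,11,-15)
river: ρ → (-15,19,3)
river: ρ → (3,23,-1)
river: ρ → (-1,23,3)
river: ρ → (3,19,-15)
river: ρ → (-15,11,7)
river: ρ → (7,17,-9)
river: ρ → (-9,19,5)
river: ρ → (5,21,-5)
river: ρ → (-5,19,9)
river: ρ → (9,17,-7)
river: ρ → (-7,11,15)
ρ-cycle length = 22 (tail of 0 descent steps not counted)

22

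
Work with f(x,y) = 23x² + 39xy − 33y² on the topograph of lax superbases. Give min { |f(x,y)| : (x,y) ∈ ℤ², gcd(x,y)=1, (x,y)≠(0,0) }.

river: ρ → (-33,27,29)
river: ρ → (29,31,-31)
river: ρ → (-31,31,29)
river: ρ → (29,27,-33)
river: ρ → (-33,39,23)
river: ρ → (23,53,-19)
river: ρ → (-19,61,11)
river: ρ → (11,49,-49)
river: ρ → (-49,49,11)
river: ρ → (11,61,-19)
river: ρ → (-19,53,23)
river: ρ → (23,39,-33)
closes: descent 0, river 12
min |a| on river = 11

11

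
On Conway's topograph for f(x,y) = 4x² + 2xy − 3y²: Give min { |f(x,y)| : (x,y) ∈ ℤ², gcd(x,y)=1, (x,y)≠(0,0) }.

river: ρ → (-3,4,3)
river: ρ → (3,2,-4)
river: ρ → (-4,6,1)
river: ρ → (1,6,-4)
river: ρ → (-4,2,3)
river: ρ → (3,4,-3)
river: ρ → (-3,2,4)
river: ρ → (4,6,-1)
river: ρ → (-1,6,4)
river: ρ → (4,2,-3)
closes: descent 0, river 10
min |a| on river = 1

1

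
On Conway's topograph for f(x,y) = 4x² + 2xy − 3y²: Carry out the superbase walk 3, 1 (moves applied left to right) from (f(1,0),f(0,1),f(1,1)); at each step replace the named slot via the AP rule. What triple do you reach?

start (4,-3,3) = (f(1,0),f(0,1),f(1,1))
replace slot 3: 2·(4+(-3)) − 3 = -1 → (4,-3,-1)
replace slot 1: 2·((-3)+(-1)) − 4 = -12 → (-12,-3,-1)

-12,-3,-1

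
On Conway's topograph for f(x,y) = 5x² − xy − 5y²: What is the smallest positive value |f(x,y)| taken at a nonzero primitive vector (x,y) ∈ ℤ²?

descent: ρ → (-5,1,5)  [lands on river]
river: ρ → (5,9,-1)
river: ρ → (-1,9,5)
river: ρ → (5,1,-5)
river: ρ → (-5,9,1)
river: ρ → (1,9,-5)
closes: descent 1, river 6
min |a| on river = 1

1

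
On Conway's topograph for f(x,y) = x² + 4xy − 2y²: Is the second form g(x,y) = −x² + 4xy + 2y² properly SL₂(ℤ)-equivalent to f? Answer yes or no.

D₁ = 24, D₂ = 24
river cycle of f (length 2): (-2, 4, 1), (1, 4, -2)
river cycle of g (length 2): (2, 4, -1), (-1, 4, 2)
cycles differ ⇒ inequivalent

no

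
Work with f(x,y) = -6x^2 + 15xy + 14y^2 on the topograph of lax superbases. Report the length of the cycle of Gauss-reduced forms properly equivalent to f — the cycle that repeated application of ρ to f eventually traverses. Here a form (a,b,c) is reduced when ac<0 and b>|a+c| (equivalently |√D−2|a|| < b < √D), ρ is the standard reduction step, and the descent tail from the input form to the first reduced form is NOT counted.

D = 561, ⌊√D⌋ = 23
river: ρ → (14,13,-7)
river: ρ → (-7,15,12)
river: ρ → (12,9,-10)
river: ρ → (-10,11,11)
river: ρ → (11,11,-10)
river: ρ → (-10,9,12)
river: ρ → (12,15,-7)
river: ρ → (-7,13,14)
river: ρ → (14,15,-6)
river: ρ → (-6,21,5)
river: ρ → (5,19,-10)
river: ρ → (-10,21,3)
river: ρ → (3,21,-10)
river: ρ → (-10,19,5)
river: ρ → (5,21,-6)
river: ρ → (-6,15,14)
ρ-cycle length = 16 (tail of 0 descent steps not counted)

16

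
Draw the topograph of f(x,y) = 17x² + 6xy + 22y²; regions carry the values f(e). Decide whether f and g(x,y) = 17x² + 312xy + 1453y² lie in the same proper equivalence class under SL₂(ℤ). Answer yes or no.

D₁ = -1460, D₂ = -1460
f: reduced (well bottom): (17,6,22) with a≤c, −a<b≤a
g: translate: b→6 (≡312 mod 34), so (17,312,1453)→(17,6,22)
g: reduced (well bottom): (17,6,22) with a≤c, −a<b≤a
reduced forms (17, 6, 22) vs (17, 6, 22) ⇒ equivalent

yes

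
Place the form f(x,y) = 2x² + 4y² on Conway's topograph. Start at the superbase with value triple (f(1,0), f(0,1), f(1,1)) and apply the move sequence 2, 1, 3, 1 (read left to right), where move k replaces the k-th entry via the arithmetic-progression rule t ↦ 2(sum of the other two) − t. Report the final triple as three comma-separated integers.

start (2,4,6) = (f(1,0),f(0,1),f(1,1))
replace slot 2: 2·(2+6) − 4 = 12 → (2,12,6)
replace slot 1: 2·(12+6) − 2 = 34 → (34,12,6)
replace slot 3: 2·(34+12) − 6 = 86 → (34,12,86)
replace slot 1: 2·(12+86) − 34 = 162 → (162,12,86)

162,12,86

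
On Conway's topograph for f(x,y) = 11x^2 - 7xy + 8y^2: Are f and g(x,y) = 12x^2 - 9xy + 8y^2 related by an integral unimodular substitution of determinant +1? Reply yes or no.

D₁ = -303, D₂ = -303
f: flip: (11,-7,8)→(8,7,11)
f: reduced (well bottom): (8,7,11) with a≤c, −a<b≤a
g: flip: (12,-9,8)→(8,9,12)
g: translate: b→-7 (≡9 mod 16), so (8,9,12)→(8,-7,11)
g: reduced (well bottom): (8,-7,11) with a≤c, −a<b≤a
reduced forms (8, 7, 11) vs (8, -7, 11) ⇒ inequivalent

no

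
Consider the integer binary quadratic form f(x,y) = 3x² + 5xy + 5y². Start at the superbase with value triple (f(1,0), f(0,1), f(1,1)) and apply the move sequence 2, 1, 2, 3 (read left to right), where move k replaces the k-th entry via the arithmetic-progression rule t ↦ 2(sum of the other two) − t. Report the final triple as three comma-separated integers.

start (3,5,13) = (f(1,0),f(0,1),f(1,1))
replace slot 2: 2·(3+13) − 5 = 27 → (3,27,13)
replace slot 1: 2·(27+13) − 3 = 77 → (77,27,13)
replace slot 2: 2·(77+13) − 27 = 153 → (77,153,13)
replace slot 3: 2·(77+153) − 13 = 447 → (77,153,447)

77,153,447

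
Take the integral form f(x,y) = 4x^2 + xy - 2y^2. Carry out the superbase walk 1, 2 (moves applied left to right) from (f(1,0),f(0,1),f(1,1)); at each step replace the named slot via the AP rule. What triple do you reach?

start (4,-2,3) = (f(1,0),f(0,1),f(1,1))
replace slot 1: 2·((-2)+3) − 4 = -2 → (-2,-2,3)
replace slot 2: 2·((-2)+3) − (-2) = 4 → (-2,4,3)

-2,4,3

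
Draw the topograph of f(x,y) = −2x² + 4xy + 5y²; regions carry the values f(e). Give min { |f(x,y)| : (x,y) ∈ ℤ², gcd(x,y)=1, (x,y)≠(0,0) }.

river: ρ → (5,6,-1)
river: ρ → (-1,6,5)
river: ρ → (5,4,-2)
river: ρ → (-2,4,5)
closes: descent 0, river 4
min |a| on river = 1

1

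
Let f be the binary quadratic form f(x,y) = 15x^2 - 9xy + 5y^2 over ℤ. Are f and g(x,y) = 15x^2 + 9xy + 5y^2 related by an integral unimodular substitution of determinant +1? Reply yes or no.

D₁ = -219, D₂ = -219
f: flip: (15,-9,5)→(5,9,15)
f: translate: b→-1 (≡9 mod 10), so (5,9,15)→(5,-1,11)
f: reduced (well bottom): (5,-1,11) with a≤c, −a<b≤a
g: flip: (15,9,5)→(5,-9,15)
g: translate: b→1 (≡-9 mod 10), so (5,-9,15)→(5,1,11)
g: reduced (well bottom): (5,1,11) with a≤c, −a<b≤a
reduced forms (5, -1, 11) vs (5, 1, 11) ⇒ inequivalent

no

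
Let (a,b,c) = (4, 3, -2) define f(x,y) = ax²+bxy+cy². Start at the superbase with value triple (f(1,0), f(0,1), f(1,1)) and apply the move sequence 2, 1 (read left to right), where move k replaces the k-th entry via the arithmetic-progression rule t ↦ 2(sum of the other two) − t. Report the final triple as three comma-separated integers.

start (4,-2,5) = (f(1,0),f(0,1),f(1,1))
replace slot 2: 2·(4+5) − (-2) = 20 → (4,20,5)
replace slot 1: 2·(20+5) − 4 = 46 → (46,20,5)

46,20,5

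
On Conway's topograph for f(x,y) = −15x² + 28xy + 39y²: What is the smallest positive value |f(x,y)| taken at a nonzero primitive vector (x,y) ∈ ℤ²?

river: ρ → (39,50,-4)
river: ρ → (-4,54,13)
river: ρ → (13,50,-12)
river: ρ → (-12,46,21)
river: ρ → (21,38,-20)
river: ρ → (-20,42,17)
river: ρ → (17,26,-36)
river: ρ → (-36,46,7)
river: ρ → (7,52,-15)
river: ρ → (-15,38,28)
river: ρ → (28,18,-25)
river: ρ → (-25,32,21)
river: ρ → (21,52,-5)
river: ρ → (-5,48,41)
river: ρ → (41,34,-12)
river: ρ → (-12,38,35)
river: ρ → (35,32,-15)
river: ρ → (-15,28,39)
closes: descent 0, river 18
min |a| on river = 4

4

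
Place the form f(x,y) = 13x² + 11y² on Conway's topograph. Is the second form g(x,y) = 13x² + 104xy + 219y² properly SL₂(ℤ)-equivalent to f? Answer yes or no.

D₁ = -572, D₂ = -572
f: flip: (13,0,11)→(11,0,13)
f: reduced (well bottom): (11,0,13) with a≤c, −a<b≤a
g: translate: b→0 (≡104 mod 26), so (13,104,219)→(13,0,11)
g: flip: (13,0,11)→(11,0,13)
g: reduced (well bottom): (11,0,13) with a≤c, −a<b≤a
reduced forms (11, 0, 13) vs (11, 0, 13) ⇒ equivalent

yes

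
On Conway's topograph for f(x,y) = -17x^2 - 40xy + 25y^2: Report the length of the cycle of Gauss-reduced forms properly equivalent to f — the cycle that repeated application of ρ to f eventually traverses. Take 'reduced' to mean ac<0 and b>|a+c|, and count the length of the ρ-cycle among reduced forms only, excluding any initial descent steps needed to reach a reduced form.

D = 3300, ⌊√D⌋ = 57
descent: ρ → (25,40,-17)  [lands on river]
river: ρ → (-17,28,37)
river: ρ → (37,46,-8)
river: ρ → (-8,50,25)
river: ρ → (25,50,-8)
river: ρ → (-8,46,37)
river: ρ → (37,28,-17)
river: ρ → (-17,40,25)
river: ρ → (25,10,-32)
river: ρ → (-32,54,3)
river: ρ → (3,54,-32)
river: ρ → (-32,10,25)
ρ-cycle length = 12 (tail of 1 descent step not counted)

12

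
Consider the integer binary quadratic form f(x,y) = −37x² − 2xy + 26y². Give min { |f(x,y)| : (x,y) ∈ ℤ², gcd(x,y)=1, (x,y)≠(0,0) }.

descent: ρ → (26,54,-9)  [lands on river]
river: ρ → (-9,54,26)
river: ρ → (26,50,-13)
river: ρ → (-13,54,18)
river: ρ → (18,54,-13)
river: ρ → (-13,50,26)
closes: descent 1, river 6
min |a| on river = 9

9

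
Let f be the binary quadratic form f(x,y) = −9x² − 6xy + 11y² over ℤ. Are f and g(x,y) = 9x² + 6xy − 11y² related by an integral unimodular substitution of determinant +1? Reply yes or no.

D₁ = 432, D₂ = 432
river cycle of f (length 8): (11, 6, -9), (-9, 12, 8), (8, 20, -1), (-1, 20, 8), (8, 12, -9), (-9, 6, 11), (11, 16, -4), (-4, 16, 11)
river cycle of g (length 8): (-11, 16, 4), (4, 16, -11), (-11, 6, 9), (9, 12, -8), (-8, 20, 1), (1, 20, -8), (-8, 12, 9), (9, 6, -11)
cycles differ ⇒ inequivalent

no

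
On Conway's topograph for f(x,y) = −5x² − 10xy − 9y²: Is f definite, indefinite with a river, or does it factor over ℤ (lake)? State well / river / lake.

D = b²−4ac = (-10)² − 4·(-5)·(-9) = -80
D < 0 ⇒ definite ⇒ every region one sign ⇒ single well

well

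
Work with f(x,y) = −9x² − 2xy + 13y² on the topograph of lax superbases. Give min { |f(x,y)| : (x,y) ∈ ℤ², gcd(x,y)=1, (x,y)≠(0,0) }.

descent: ρ → (13,2,-9)
descent: ρ → (-9,16,6)  [lands on river]
river: ρ → (6,20,-3)
river: ρ → (-3,16,18)
river: ρ → (18,20,-1)
river: ρ → (-1,20,18)
river: ρ → (18,16,-3)
river: ρ → (-3,20,6)
river: ρ → (6,16,-9)
river: ρ → (-9,20,2)
river: ρ → (2,20,-9)
closes: descent 2, river 10
min |a| on river = 1

1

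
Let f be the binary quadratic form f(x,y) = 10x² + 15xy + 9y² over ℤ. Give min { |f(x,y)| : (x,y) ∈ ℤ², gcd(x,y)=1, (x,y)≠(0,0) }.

translate: b→-5 (≡15 mod 20), so (10,15,9)→(10,-5,4)
flip: (10,-5,4)→(4,5,10)
translate: b→-3 (≡5 mod 8), so (4,5,10)→(4,-3,9)
reduced (well bottom): (4,-3,9) with a≤c, −a<b≤a
well minimum = a = 4

4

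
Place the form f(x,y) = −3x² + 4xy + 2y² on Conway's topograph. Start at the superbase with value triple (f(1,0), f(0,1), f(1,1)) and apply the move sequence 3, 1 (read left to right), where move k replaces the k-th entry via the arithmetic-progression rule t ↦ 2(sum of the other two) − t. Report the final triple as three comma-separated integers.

start (-3,2,3) = (f(1,0),f(0,1),f(1,1))
replace slot 3: 2·((-3)+2) − 3 = -5 → (-3,2,-5)
replace slot 1: 2·(2+(-5)) − (-3) = -3 → (-3,2,-5)

-3,2,-5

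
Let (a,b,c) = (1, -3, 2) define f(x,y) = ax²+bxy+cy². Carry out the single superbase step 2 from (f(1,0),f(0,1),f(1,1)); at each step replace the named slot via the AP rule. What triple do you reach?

start (1,2,0) = (f(1,0),f(0,1),f(1,1))
replace slot 2: 2·(1+0) − 2 = 0 → (1,0,0)

1,0,0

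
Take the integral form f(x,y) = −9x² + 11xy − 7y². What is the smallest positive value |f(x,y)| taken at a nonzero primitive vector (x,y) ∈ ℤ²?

translate: b→7 (≡-11 mod 18), so (9,-11,7)→(9,7,5)
flip: (9,7,5)→(5,-7,9)
translate: b→3 (≡-7 mod 10), so (5,-7,9)→(5,3,7)
reduced (well bottom): (5,3,7) with a≤c, −a<b≤a
well minimum |f| = |-5| = 5 (negative-definite)

5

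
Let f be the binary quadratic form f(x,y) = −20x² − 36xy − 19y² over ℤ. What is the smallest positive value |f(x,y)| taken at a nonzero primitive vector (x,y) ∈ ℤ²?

translate: b→-4 (≡36 mod 40), so (20,36,19)→(20,-4,3)
flip: (20,-4,3)→(3,4,20)
translate: b→-2 (≡4 mod 6), so (3,4,20)→(3,-2,19)
reduced (well bottom): (3,-2,19) with a≤c, −a<b≤a
well minimum |f| = |-3| = 3 (negative-definite)

3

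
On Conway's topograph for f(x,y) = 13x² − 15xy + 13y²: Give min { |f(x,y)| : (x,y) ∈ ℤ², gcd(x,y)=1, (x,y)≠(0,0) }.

translate: b→11 (≡-15 mod 26), so (13,-15,13)→(13,11,11)
flip: (13,11,11)→(11,-11,13)
translate: b→11 (≡-11 mod 22), so (11,-11,13)→(11,11,13)
reduced (well bottom): (11,11,13) with a≤c, −a<b≤a
well minimum = a = 11

11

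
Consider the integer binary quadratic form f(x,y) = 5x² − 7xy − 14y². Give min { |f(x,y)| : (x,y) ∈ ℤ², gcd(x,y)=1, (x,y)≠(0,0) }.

descent: ρ → (-14,7,5)
descent: ρ → (5,13,-8)  [lands on river]
river: ρ → (-8,3,10)
river: ρ → (10,17,-1)
river: ρ → (-1,17,10)
river: ρ → (10,3,-8)
river: ρ → (-8,13,5)
river: ρ → (5,17,-2)
river: ρ → (-2,15,13)
river: ρ → (13,11,-4)
river: ρ → (-4,13,10)
river: ρ → (10,7,-7)
river: ρ → (-7,7,10)
river: ρ → (10,13,-4)
river: ρ → (-4,11,13)
river: ρ → (13,15,-2)
river: ρ → (-2,17,5)
closes: descent 2, river 16
min |a| on river = 1

1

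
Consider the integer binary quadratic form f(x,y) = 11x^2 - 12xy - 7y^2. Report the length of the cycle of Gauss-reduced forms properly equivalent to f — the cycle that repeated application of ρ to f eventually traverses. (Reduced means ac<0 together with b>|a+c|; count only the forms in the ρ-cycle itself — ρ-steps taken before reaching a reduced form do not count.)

D = 452, ⌊√D⌋ = 21
descent: ρ → (-7,12,11)  [lands on river]
river: ρ → (11,10,-8)
river: ρ → (-8,6,13)
river: ρ → (13,20,-1)
river: ρ → (-1,20,13)
river: ρ → (13,6,-8)
river: ρ → (-8,10,11)
river: ρ → (11,12,-7)
river: ρ → (-7,16,7)
river: ρ → (7,12,-11)
river: ρ → (-11,10,8)
river: ρ → (8,6,-13)
river: ρ → (-13,20,1)
river: ρ → (1,20,-13)
river: ρ → (-13,6,8)
river: ρ → (8,10,-11)
river: ρ → (-11,12,7)
river: ρ → (7,16,-7)
ρ-cycle length = 18 (tail of 1 descent step not counted)

18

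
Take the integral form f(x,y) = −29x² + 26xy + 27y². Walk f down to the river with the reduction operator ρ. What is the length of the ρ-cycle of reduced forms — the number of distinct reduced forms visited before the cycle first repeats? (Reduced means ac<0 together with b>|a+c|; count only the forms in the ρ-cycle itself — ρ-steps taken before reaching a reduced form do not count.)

D = 3808, ⌊√D⌋ = 61
river: ρ → (27,28,-28)
river: ρ → (-28,28,27)
river: ρ → (27,26,-29)
river: ρ → (-29,32,24)
river: ρ → (24,16,-37)
river: ρ → (-37,58,3)
river: ρ → (3,56,-56)
river: ρ → (-56,56,3)
river: ρ → (3,58,-37)
river: ρ → (-37,16,24)
river: ρ → (24,32,-29)
river: ρ → (-29,26,27)
ρ-cycle length = 12 (tail of 0 descent steps not counted)

12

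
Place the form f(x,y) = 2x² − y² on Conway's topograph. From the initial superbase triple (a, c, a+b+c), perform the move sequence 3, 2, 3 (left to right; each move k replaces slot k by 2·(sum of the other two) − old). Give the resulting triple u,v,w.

start (2,-1,1) = (f(1,0),f(0,1),f(1,1))
replace slot 3: 2·(2+(-1)) − 1 = 1 → (2,-1,1)
replace slot 2: 2·(2+1) − (-1) = 7 → (2,7,1)
replace slot 3: 2·(2+7) − 1 = 17 → (2,7,17)

2,7,17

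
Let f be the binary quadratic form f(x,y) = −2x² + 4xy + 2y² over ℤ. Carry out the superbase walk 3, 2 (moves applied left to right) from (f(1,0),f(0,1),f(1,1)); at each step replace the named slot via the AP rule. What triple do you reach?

start (-2,2,4) = (f(1,0),f(0,1),f(1,1))
replace slot 3: 2·((-2)+2) − 4 = -4 → (-2,2,-4)
replace slot 2: 2·((-2)+(-4)) − 2 = -14 → (-2,-14,-4)

-2,-14,-4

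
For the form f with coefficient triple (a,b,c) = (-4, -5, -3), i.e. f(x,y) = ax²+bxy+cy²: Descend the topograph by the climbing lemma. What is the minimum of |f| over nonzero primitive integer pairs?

translate: b→-3 (≡5 mod 8), so (4,5,3)→(4,-3,2)
flip: (4,-3,2)→(2,3,4)
translate: b→-1 (≡3 mod 4), so (2,3,4)→(2,-1,3)
reduced (well bottom): (2,-1,3) with a≤c, −a<b≤a
well minimum |f| = |-2| = 2 (negative-definite)

2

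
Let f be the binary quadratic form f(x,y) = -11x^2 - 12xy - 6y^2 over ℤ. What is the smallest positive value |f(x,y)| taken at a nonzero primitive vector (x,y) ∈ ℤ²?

translate: b→-10 (≡12 mod 22), so (11,12,6)→(11,-10,5)
flip: (11,-10,5)→(5,10,11)
translate: b→0 (≡10 mod 10), so (5,10,11)→(5,0,6)
reduced (well bottom): (5,0,6) with a≤c, −a<b≤a
well minimum |f| = |-5| = 5 (negative-definite)

5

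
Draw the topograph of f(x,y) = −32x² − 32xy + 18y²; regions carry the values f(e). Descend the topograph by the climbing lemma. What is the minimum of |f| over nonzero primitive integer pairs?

descent: ρ → (18,32,-32)  [lands on river]
river: ρ → (-32,32,18)
river: ρ → (18,40,-24)
river: ρ → (-24,56,2)
river: ρ → (2,56,-24)
river: ρ → (-24,40,18)
closes: descent 1, river 6
min |a| on river = 2

2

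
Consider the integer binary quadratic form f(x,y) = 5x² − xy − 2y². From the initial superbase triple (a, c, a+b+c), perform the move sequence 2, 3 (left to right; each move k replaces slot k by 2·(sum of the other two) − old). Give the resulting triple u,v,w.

start (5,-2,2) = (f(1,0),f(0,1),f(1,1))
replace slot 2: 2·(5+2) − (-2) = 16 → (5,16,2)
replace slot 3: 2·(5+16) − 2 = 40 → (5,16,40)

5,16,40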